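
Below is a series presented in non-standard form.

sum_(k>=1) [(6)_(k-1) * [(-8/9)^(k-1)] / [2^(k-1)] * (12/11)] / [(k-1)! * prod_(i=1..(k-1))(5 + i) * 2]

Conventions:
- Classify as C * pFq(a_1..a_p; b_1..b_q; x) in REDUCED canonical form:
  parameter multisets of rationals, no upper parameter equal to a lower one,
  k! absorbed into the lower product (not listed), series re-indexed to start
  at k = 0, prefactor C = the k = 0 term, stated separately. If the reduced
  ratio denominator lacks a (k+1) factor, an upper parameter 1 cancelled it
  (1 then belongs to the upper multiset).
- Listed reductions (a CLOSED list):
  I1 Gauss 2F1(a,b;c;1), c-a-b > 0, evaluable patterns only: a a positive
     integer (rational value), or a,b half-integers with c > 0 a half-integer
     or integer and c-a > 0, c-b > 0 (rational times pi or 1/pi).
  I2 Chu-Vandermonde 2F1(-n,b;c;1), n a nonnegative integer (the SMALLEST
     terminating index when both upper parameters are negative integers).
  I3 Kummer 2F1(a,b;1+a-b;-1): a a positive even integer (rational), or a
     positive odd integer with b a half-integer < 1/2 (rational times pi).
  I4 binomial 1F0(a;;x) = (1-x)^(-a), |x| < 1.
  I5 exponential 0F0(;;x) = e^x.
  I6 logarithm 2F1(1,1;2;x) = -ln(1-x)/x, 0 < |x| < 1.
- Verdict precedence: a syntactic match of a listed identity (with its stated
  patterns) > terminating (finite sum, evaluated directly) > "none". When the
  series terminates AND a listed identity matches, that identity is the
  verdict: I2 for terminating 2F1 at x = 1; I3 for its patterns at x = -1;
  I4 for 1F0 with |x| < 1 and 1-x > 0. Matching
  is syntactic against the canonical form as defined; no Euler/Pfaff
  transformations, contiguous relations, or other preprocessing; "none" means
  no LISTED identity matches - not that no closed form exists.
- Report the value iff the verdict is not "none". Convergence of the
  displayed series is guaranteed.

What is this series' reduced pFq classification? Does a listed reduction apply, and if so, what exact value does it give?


x = -4/9 here; the reduced form reads 0F0, upper {-}, lower {-}, C = 6/11. Verdict at x = -4/9: exponential (I5) matches (the 0F0 exponential series at x = -4/9). Its exact value is (6/11) * e^(-4/9).

Key step: t_0 being 6/11, the parameter 6 appears in both the upper and lower lists and cancels.
Step ratio: r(k) = (-4/9) * 1 / [(k+1)] - poly over poly, x = (-4/9) from leading terms; C = 6/11 at k = 0.


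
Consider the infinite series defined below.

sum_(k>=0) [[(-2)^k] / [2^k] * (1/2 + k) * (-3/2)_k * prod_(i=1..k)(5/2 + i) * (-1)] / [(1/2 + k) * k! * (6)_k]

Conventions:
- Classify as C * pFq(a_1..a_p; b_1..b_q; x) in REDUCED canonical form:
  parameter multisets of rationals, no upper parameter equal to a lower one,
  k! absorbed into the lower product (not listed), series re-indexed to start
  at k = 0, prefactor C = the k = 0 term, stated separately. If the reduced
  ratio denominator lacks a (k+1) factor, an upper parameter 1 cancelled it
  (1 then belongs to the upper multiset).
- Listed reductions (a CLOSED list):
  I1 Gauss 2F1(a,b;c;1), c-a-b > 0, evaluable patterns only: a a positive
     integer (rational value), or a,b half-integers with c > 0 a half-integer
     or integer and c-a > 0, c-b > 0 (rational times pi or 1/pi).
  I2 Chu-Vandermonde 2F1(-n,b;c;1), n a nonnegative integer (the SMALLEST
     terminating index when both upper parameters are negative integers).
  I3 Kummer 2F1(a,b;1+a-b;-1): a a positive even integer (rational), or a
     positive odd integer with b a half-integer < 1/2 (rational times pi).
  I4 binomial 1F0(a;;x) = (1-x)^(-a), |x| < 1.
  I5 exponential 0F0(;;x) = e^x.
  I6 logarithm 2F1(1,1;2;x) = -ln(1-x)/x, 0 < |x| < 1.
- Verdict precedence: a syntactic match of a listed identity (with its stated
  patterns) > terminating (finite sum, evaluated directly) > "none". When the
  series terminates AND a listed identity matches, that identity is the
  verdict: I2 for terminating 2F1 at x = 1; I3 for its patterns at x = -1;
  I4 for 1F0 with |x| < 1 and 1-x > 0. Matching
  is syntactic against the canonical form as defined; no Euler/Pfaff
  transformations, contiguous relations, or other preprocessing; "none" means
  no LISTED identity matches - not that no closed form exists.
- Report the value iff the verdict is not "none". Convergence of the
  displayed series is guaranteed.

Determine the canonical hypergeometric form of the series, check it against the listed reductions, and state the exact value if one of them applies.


Reduced: x = -1, 2F1, upper = {-3/2, 7/2}, lower = {6}, C = -1. Verdict: no listed reduction: x = -1 and upper {-3/2, 7/2} fail every I1-I6 pattern.

Structural cue: x = (-1) and k + 1/2 divides numerator and denominator alike; prefactor -1 after cancelling.
Step ratio: r(k) = (-1) * (k-3/2) (k+7/2) / [(k+6) (k+1)] - rational in k. x = (-1); t_0 = -1; negate the roots.


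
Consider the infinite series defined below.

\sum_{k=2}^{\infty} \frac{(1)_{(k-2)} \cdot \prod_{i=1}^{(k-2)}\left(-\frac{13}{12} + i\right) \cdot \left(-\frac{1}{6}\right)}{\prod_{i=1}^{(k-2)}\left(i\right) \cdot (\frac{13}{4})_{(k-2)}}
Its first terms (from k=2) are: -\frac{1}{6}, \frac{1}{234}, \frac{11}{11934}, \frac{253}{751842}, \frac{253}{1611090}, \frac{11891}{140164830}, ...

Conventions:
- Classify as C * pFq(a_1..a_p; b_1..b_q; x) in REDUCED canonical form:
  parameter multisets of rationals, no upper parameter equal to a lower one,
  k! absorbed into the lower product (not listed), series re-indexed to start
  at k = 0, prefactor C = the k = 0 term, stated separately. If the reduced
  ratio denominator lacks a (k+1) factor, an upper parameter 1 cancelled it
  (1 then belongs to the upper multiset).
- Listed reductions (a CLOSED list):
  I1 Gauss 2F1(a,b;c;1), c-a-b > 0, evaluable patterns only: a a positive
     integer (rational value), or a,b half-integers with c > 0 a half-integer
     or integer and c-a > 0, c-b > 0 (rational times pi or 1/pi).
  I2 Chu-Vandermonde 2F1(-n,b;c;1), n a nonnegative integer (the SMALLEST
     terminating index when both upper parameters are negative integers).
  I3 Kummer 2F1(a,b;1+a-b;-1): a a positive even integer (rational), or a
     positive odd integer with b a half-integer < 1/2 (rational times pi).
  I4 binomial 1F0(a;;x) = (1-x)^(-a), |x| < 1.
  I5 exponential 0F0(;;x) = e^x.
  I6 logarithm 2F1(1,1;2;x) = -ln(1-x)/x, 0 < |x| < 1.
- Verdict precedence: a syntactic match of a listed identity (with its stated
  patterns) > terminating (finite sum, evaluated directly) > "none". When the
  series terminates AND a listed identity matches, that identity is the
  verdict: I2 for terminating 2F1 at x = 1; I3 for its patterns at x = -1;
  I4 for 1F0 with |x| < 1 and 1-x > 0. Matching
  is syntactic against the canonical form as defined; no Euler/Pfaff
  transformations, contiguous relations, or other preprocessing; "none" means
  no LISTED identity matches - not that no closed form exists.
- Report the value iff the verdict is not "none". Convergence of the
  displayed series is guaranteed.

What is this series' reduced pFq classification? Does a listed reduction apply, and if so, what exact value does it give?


Classification (C = -\frac{1}{6}): 2F1 with upper {-\frac{1}{12}, 1}, lower {\frac{13}{4}}, argument x = 1. Verdict: this is Gauss's theorem (I1) (x = 1: the Gamma ratio telescopes since c-a-b = 7/3 > 0 and a = 1 in Z>0). Exact value: -\frac{9}{56}.

The tell: x = 1 and the product of the first k integers (C = -1/6, x = 1) is k!.
Adjacent-term ratio: r(k) = 1 * (k-\frac{1}{12}) (k+1) / [(k+\frac{13}{4}) (k+1)] - rational; roots negated = parameters, x = 1, C = -\frac{1}{6}.


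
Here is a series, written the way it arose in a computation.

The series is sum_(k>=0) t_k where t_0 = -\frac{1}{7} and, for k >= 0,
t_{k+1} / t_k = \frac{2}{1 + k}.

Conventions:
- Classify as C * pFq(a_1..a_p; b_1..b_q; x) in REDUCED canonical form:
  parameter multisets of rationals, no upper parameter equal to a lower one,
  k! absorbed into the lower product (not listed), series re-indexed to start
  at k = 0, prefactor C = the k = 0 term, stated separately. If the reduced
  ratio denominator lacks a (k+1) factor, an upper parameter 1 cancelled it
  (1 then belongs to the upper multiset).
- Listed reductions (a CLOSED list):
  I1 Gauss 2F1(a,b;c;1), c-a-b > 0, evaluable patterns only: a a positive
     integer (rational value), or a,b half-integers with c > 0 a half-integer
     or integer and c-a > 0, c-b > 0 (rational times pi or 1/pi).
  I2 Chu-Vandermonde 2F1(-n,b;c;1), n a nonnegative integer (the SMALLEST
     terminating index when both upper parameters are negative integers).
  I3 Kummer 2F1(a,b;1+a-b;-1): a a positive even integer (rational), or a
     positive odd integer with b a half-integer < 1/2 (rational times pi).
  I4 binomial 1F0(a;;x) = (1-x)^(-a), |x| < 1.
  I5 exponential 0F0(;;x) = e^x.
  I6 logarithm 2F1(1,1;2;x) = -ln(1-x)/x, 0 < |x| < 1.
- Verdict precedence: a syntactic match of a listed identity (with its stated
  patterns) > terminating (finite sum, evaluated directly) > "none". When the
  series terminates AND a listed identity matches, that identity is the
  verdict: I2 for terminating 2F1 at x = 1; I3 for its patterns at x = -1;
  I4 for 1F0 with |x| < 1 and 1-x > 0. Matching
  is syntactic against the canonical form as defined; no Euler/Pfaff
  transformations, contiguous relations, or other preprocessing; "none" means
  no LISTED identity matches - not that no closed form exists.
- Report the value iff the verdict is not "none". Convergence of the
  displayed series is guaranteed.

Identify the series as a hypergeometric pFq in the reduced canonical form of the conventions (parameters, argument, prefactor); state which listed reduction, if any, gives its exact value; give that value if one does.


Key step: t_0 being -\frac{1}{7}, factor the ratio over Q (C = -1/7): negated roots = parameters.
Adjacent-term ratio: r(k) = 2 * 1 / [(k+1)] - poly over poly, x = 2 from leading terms; C = -\frac{1}{7} at k = 0.

Prefactor -\frac{1}{7}, argument 2: 0F0 with upper {-} over lower {-}. Verdict: the exponential series (I5) matches (the 0F0 exponential series at x = 2). Exact value: \left(-\frac{1}{7}\right) \cdot e^{2}.


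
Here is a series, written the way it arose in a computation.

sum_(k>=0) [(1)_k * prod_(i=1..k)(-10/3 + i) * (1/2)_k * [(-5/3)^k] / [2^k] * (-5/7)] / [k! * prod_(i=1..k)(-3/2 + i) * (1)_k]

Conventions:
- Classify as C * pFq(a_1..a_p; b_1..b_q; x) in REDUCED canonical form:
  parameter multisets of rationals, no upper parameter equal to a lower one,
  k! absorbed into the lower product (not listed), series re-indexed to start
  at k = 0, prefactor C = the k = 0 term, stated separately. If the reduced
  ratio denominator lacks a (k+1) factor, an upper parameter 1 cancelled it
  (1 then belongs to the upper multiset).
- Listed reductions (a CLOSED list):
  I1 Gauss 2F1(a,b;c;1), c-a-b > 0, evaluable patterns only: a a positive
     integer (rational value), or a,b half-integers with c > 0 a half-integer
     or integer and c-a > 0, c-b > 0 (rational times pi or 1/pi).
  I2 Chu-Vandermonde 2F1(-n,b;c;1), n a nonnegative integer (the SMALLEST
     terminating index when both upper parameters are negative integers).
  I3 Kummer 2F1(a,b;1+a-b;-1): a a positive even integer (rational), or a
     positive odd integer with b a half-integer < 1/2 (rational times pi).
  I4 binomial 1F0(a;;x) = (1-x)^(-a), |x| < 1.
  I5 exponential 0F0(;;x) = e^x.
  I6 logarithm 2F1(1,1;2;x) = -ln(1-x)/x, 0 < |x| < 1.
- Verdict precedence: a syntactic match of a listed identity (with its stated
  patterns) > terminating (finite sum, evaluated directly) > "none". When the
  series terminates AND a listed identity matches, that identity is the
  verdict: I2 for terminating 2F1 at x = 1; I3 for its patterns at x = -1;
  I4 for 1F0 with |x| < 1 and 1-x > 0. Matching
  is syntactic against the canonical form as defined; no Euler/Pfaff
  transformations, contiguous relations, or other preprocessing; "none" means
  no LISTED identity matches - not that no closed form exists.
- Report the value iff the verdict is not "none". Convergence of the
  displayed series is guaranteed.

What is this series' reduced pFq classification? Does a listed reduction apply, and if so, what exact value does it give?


x = -5/6 here; the reduced form reads 2F1, upper {-7/3, 1/2}, lower {-1/2}, C = -5/7. Verdict: none - at argument -5/6 the multisets {-7/3, 1/2} ; {-1/2} match no listed identity.

Key observation: with t_0 = -5/7, the lower running product (C = -5/7, x = -5/6) is a rising factorial.
Consecutive-term ratio: r(k) = (-5/6) * (k-7/3) (k+1/2) / [(k-1/2) (k+1)] - rational in k. x = (-5/6); t_0 = -5/7; negate the roots.


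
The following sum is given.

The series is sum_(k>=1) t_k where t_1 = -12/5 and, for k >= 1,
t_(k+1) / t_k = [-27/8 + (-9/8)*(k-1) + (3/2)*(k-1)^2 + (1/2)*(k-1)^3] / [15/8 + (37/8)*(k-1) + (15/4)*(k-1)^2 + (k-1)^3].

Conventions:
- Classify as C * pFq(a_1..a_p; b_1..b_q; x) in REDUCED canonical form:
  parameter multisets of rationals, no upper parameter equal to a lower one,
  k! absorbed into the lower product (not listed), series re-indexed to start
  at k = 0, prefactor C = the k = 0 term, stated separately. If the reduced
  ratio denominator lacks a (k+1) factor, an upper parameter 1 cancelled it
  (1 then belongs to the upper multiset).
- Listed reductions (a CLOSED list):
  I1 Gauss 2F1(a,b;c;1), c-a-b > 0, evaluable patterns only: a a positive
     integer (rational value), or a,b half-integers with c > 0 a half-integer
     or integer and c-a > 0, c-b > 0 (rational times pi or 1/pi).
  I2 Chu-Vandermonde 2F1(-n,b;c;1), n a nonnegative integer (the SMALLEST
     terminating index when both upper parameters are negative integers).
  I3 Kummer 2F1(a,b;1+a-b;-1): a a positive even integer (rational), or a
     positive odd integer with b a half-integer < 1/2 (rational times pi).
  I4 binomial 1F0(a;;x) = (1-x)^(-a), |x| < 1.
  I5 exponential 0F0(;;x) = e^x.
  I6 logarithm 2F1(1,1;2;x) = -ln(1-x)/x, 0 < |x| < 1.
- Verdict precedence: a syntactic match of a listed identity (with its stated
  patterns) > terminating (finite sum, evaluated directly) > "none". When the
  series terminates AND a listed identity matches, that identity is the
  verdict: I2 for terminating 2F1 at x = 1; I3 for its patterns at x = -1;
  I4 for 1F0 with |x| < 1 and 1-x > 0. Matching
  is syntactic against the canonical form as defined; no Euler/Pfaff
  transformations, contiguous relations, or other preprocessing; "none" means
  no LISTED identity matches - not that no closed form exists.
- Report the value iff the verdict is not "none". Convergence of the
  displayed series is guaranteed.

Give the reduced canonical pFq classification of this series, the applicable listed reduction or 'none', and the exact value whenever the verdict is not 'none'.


The tell: t_0 being -12/5, cancel k + 3/2 from the displayed ratio first; then C = -12/5.
Term ratio: r(k) = (1/2) * (k-3/2) (k+3) / [(k+5/4) (k+1)] - rational in k. x = (1/2); t_0 = -12/5; negate the roots.

x = 1/2 here; the reduced form reads 2F1, upper {-3/2, 3}, lower {5/4}, C = -12/5. Verdict: none - this 2F1 at x = 1/2 matches no listed pattern, and upper {-3/2, 3} holds no stopper.


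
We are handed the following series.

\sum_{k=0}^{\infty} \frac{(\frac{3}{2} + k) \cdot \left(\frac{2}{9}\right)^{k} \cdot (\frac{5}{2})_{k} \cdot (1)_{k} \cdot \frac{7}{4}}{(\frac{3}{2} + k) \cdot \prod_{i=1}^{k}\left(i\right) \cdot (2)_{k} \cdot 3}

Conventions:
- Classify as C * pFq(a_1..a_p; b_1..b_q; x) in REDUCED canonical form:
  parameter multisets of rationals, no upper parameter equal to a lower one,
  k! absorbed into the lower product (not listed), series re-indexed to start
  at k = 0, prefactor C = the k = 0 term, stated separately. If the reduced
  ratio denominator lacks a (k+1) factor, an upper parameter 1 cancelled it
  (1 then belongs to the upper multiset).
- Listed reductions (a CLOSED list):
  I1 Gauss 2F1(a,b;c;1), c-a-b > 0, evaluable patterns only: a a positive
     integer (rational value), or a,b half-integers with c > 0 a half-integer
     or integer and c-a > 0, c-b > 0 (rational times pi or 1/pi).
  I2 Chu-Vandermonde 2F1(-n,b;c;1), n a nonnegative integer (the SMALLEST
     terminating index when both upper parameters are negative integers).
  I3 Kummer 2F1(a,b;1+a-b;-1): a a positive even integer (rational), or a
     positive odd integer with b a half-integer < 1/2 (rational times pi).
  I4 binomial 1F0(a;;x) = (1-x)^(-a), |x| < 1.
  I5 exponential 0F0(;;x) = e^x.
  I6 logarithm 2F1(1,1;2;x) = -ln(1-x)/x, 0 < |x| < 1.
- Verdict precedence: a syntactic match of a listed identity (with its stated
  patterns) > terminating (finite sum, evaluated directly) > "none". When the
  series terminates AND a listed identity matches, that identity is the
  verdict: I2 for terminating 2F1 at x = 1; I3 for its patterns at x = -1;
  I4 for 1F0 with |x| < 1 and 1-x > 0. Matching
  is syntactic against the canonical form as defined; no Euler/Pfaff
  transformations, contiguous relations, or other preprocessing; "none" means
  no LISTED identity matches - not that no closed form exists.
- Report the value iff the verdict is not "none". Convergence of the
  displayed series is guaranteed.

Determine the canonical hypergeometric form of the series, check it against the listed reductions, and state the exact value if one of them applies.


Structural cue: from the first term \frac{7}{12}: the product of the first k integers (C = 7/12) is k!.
Ratio: r(k) = \frac{2}{9} * (k+1) (k+\frac{5}{2}) / [(k+2) (k+1)] - rational; roots negated = parameters, x = \frac{2}{9}, C = \frac{7}{12}.

Reduced: x = \frac{2}{9}, 2F1, upper = {1, \frac{5}{2}}, lower = {2}, C = \frac{7}{12}. Verdict: none. A 2F1 with upper {1, \frac{5}{2}} fits none of I1-I6 at x = \frac{2}{9}; the sum runs forever.


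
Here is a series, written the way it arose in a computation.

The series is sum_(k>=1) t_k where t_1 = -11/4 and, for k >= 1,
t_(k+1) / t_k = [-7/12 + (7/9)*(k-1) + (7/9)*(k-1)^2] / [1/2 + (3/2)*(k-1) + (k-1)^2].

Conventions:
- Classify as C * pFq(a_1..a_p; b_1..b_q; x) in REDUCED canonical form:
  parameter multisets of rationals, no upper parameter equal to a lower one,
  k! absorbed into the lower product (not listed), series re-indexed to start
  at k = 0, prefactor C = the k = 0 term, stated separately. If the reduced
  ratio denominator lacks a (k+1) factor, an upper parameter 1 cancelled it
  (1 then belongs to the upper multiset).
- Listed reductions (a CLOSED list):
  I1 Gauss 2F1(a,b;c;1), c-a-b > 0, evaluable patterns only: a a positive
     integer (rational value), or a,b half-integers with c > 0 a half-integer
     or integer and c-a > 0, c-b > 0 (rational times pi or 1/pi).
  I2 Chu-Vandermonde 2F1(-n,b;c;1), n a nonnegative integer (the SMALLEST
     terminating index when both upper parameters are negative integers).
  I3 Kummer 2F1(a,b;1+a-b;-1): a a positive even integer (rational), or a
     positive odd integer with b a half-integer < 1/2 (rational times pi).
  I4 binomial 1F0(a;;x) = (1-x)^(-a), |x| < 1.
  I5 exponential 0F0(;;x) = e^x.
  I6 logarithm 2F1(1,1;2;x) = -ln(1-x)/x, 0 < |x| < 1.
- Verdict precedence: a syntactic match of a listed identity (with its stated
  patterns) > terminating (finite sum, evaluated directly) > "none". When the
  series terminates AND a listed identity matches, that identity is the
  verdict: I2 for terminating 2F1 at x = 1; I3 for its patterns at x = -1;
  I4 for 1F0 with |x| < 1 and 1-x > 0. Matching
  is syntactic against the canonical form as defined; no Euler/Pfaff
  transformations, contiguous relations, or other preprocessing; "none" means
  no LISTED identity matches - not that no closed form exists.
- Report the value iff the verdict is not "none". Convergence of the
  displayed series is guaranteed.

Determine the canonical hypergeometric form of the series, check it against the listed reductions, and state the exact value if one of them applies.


With C = -11/4: the canonical form is 2F1(-1/2, 3/2; 1/2; 7/9). Verdict: none - this 2F1 at x = 7/9 matches no listed pattern, and upper {-1/2, 3/2} holds no stopper.

The tell: t_0 = -11/4 here, and factor the ratio over Q (prefactor -11/4): negated roots = parameters.
Adjacent-term ratio: r(k) = (7/9) * (k-1/2) (k+3/2) / [(k+1/2) (k+1)] - poly over poly, x = (7/9) from leading terms; C = -11/4 at k = 0.


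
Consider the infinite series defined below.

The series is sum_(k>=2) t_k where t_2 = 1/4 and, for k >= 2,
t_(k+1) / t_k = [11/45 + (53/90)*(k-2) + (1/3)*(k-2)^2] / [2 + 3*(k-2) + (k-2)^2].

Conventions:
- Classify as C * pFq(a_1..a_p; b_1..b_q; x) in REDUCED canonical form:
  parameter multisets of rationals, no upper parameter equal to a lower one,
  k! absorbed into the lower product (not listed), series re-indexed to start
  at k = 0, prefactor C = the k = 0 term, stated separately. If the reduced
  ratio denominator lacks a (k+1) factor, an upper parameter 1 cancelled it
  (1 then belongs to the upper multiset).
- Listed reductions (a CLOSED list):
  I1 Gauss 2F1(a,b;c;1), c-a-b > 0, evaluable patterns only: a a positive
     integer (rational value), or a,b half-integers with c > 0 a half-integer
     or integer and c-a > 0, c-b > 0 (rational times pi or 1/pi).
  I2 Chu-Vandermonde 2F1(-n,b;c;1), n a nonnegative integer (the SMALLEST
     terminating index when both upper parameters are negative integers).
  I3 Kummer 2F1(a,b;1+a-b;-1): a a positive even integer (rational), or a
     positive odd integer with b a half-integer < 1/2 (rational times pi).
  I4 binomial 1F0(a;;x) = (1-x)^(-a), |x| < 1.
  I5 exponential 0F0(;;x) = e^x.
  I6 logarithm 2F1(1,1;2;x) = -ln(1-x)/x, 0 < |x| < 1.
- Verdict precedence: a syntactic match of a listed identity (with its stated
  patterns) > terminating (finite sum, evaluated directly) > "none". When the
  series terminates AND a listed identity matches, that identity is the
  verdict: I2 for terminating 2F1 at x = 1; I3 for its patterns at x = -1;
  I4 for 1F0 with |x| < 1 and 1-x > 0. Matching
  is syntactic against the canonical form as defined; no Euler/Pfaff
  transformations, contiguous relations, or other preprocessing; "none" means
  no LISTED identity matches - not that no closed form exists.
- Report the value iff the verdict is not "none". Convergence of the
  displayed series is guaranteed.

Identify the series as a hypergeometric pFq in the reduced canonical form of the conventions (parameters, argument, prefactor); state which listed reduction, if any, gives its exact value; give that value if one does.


Reduced: x = 1/3, 2F1, upper = {2/3, 11/10}, lower = {2}, C = 1/4. Verdict: none. No listed pattern accepts 2F1(2/3, 11/10; 2; 1/3).

Key step: t_0 being 1/4, factor the ratio over Q (C = 1/4, x = 1/3): negated roots = parameters.
Term ratio: r(k) = (1/3) * (k+2/3) (k+11/10) / [(k+2) (k+1)] - rational; roots negated = parameters, x = (1/3), C = 1/4.


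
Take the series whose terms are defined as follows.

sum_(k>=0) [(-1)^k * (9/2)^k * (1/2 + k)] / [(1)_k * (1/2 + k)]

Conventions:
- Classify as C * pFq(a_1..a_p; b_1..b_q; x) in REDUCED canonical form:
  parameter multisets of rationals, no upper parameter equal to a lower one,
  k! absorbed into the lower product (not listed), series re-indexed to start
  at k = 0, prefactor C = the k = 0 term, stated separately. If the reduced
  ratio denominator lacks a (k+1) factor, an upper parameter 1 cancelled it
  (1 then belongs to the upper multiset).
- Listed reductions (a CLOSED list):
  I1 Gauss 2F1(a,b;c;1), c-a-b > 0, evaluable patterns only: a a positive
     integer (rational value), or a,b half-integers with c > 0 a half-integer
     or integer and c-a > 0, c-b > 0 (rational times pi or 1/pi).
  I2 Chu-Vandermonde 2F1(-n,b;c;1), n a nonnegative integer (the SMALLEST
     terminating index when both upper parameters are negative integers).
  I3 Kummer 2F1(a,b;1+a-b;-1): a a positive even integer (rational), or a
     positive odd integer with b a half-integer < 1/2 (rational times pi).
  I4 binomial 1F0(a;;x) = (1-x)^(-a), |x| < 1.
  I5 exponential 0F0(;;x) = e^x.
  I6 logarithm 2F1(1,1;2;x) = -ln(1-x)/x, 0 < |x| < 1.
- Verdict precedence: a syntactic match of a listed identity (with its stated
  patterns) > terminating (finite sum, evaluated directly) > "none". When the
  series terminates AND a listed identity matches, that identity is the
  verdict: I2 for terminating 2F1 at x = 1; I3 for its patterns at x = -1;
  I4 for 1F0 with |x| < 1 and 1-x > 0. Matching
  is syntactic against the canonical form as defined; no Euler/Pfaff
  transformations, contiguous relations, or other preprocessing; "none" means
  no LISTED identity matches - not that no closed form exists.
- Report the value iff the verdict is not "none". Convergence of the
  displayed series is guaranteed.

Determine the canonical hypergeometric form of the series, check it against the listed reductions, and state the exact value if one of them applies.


x = -9/2 here; the reduced form reads 0F0, upper {-}, lower {-}, C = 1. Verdict: the I5 exponential reduction matches (the 0F0 exponential series at x = -9/2). Hence: e^(-9/2).

The tell: t_0 = 1 here, and the factor k + 1/2 cancels (top and bottom), leaving C = 1, x = -9/2.
Step ratio: r(k) = (-9/2) * 1 / [(k+1)] - rational in k. x = (-9/2); t_0 = 1; negate the roots.


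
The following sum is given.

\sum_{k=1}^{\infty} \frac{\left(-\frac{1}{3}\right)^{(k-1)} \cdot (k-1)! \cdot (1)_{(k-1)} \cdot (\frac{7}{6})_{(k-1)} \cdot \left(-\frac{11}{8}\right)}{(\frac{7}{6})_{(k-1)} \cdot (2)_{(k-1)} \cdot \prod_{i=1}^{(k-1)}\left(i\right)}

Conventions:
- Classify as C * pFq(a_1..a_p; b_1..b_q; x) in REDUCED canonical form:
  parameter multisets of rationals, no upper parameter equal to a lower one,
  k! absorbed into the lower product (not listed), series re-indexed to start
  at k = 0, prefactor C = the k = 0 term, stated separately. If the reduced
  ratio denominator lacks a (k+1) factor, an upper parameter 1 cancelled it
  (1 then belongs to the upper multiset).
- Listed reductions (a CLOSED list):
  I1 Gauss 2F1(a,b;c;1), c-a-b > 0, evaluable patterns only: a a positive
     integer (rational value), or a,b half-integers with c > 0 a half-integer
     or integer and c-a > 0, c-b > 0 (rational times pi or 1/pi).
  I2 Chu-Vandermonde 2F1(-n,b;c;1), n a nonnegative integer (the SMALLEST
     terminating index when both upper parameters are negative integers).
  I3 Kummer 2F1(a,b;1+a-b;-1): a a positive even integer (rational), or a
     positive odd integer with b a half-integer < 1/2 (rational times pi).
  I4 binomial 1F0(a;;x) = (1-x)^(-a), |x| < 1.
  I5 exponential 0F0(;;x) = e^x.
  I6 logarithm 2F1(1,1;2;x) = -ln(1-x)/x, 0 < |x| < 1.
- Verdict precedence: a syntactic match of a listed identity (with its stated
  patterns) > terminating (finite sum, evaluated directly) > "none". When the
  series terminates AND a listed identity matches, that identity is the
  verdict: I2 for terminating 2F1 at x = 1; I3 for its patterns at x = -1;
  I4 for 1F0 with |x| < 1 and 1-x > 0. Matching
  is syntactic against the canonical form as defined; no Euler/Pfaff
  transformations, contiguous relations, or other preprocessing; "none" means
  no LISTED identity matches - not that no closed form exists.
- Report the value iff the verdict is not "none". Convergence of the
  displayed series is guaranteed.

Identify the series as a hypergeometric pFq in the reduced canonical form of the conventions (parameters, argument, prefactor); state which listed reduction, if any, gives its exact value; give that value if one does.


The series (x = -\frac{1}{3}) is 2F1: upper {1, 1}, lower {2}, prefactor -\frac{11}{8}. Verdict: the I6 logarithm reduction matches (the logarithm: parameters (1,1;2), x = -\frac{1}{3}). Exact value: \left(-\frac{33}{8}\right) \cdot \ln\left(\frac{4}{3}\right).

First insight: t_0 being -\frac{11}{8}, the product of the first k integers (C = -11/8, x = -1/3) is k!.
Ratio: r(k) = -\frac{1}{3} * (k+1) (k+1) / [(k+2) (k+1)] - rational; roots negated = parameters, x = -\frac{1}{3}, C = -\frac{11}{8}.


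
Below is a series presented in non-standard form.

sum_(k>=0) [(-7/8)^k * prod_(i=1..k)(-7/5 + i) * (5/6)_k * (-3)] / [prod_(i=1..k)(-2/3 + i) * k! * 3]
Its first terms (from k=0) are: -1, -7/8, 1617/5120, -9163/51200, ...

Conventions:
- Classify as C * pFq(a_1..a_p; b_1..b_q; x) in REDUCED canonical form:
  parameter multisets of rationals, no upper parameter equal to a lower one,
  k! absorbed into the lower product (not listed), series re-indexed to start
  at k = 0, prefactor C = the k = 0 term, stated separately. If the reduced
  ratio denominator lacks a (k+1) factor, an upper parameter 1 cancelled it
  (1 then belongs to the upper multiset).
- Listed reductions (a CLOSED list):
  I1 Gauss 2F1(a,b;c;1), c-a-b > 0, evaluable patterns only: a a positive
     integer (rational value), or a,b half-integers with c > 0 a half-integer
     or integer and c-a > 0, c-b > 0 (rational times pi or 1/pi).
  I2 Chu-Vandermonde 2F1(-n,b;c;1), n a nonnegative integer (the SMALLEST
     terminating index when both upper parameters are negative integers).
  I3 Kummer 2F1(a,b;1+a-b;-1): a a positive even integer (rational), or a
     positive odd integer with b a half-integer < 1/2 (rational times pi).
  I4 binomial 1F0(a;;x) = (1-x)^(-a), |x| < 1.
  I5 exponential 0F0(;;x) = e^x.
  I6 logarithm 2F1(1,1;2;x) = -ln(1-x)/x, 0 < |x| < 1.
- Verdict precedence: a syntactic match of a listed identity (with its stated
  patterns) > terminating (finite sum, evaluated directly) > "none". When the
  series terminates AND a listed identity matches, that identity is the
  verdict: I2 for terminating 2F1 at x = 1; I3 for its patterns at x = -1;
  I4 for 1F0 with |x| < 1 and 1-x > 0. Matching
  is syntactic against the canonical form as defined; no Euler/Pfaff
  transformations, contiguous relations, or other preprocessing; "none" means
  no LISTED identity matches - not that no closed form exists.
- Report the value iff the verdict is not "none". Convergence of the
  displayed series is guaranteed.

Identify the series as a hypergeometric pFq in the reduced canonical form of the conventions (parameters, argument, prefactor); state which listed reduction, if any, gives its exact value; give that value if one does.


Structural cue: from the first term -1: the running product (prefactor -1) telescopes to a rising factorial.
Consecutive-term ratio: r(k) = (-7/8) * (k-2/5) (k+5/6) / [(k+1/3) (k+1)] - poly over poly, x = (-7/8) from leading terms; C = -1 at k = 0.

x = -7/8 here; the reduced form reads 2F1, upper {-2/5, 5/6}, lower {1/3}, C = -1. Verdict: none. Every listed pattern misses the 2F1 form at -7/8, upper {-2/5, 5/6}.


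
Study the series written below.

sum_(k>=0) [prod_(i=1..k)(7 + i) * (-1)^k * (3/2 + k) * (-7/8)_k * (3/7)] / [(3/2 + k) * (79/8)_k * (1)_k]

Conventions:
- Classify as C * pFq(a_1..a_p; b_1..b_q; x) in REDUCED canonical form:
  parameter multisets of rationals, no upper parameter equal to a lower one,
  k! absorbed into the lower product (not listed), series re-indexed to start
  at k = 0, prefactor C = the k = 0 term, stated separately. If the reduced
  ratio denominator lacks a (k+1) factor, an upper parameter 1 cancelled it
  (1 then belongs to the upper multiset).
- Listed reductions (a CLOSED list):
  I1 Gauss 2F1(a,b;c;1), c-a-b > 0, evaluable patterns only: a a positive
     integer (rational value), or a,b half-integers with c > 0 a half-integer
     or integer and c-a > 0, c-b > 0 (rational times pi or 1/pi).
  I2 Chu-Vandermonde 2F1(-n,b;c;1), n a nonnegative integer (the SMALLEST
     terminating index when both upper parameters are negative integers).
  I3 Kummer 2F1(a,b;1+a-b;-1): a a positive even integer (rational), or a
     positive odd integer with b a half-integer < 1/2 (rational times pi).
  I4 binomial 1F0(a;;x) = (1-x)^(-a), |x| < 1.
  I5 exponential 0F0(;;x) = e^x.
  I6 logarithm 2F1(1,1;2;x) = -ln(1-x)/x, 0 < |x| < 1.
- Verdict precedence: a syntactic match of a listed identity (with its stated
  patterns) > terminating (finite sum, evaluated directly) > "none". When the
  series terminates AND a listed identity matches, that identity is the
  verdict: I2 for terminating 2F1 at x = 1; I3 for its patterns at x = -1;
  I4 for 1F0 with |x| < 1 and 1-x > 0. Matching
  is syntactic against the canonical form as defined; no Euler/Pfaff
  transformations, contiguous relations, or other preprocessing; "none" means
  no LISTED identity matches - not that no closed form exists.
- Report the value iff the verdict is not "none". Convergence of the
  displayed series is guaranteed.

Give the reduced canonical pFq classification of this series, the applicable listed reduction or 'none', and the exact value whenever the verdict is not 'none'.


Structural cue: t_0 being 3/7, (1)_k (C = 3/7, x = -1) is k! itself.
Step ratio: r(k) = (-1) * (k-7/8) (k+8) / [(k+79/8) (k+1)] - rational in k. x = (-1); t_0 = 3/7; negate the roots.

This is 3/7 * 2F1(-7/8, 8; 79/8; -1) in reduced canonical form. Verdict: Kummer's theorem (I3) applies (x = -1; c = 79/8 equals 1+a-b for upper {-7/8, 8}: listed pattern). Its exact value is 330363/458752.


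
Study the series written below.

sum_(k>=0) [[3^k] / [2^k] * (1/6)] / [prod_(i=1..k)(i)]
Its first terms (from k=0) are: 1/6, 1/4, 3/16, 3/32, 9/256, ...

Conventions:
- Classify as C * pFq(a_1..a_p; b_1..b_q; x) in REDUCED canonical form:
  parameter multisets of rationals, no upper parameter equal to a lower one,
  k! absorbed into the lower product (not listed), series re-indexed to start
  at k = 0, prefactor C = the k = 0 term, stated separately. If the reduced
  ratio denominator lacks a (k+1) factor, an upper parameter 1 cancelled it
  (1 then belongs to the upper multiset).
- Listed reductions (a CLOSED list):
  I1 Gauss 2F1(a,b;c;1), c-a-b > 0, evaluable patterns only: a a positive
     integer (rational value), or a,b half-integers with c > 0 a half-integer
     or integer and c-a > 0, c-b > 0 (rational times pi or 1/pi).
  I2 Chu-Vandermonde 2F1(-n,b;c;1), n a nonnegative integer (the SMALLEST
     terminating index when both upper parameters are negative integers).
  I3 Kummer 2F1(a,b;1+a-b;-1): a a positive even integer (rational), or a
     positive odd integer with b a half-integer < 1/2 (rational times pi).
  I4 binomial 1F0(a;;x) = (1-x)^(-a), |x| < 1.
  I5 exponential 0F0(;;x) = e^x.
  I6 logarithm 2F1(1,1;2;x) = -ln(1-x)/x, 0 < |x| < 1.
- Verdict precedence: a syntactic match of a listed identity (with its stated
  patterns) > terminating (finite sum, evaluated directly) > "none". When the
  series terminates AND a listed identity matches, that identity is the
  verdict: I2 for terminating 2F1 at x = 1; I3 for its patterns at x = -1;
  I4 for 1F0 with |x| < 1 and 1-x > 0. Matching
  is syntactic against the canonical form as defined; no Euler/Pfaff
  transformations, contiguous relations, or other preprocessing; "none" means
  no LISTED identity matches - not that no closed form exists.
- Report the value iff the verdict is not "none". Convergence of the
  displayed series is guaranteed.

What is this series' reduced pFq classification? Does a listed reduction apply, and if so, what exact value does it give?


This is 1/6 * 0F0(-; -; 3/2) in reduced canonical form. Verdict (x = 3/2): the exponential series (I5) applies (the 0F0 exponential series at x = 3/2). Exact value: (1/6) * e^(3/2).

Key step: x = (3/2) and the product of the first k integers (C = 1/6, x = 3/2) is k!.
Term ratio: r(k) = (3/2) * 1 / [(k+1)] - poly over poly, x = (3/2) from leading terms; C = 1/6 at k = 0.


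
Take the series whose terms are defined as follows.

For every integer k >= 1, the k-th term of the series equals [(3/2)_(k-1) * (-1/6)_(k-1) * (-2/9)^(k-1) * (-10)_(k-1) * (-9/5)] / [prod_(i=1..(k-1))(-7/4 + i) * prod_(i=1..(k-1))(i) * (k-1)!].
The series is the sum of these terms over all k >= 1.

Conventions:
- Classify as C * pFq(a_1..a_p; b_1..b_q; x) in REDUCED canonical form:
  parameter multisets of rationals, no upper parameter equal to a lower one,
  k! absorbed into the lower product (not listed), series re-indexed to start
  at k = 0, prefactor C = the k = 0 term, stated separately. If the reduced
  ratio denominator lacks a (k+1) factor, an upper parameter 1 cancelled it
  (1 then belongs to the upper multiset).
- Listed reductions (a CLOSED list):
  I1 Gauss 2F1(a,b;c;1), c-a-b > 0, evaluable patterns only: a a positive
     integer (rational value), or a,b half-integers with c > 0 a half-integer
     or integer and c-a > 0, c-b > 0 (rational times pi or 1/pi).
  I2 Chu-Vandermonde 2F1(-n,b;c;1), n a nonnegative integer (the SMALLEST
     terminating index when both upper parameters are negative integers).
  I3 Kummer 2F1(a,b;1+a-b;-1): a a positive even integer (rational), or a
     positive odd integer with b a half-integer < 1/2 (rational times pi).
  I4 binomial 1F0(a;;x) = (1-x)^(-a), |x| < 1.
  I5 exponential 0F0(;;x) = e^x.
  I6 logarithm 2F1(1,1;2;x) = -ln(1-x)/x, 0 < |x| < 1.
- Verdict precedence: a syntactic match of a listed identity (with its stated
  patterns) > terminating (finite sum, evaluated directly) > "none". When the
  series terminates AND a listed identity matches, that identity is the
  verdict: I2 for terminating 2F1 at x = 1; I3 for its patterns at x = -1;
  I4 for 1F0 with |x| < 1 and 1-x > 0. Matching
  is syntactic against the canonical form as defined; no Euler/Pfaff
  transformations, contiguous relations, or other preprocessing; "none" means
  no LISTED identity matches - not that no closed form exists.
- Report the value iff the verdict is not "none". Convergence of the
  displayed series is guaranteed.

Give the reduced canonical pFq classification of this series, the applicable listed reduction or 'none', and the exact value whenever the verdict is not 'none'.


The series (x = -2/9) is 3F2: upper {-10, -1/6, 3/2}, lower {-3/4, 1}, prefactor -9/5. Verdict: terminating. (-10)_k vanishes past k = 10, leaving a 11-term sum, computed directly. Exact value: -11313086441371382101/602231561376848325.

Structural cue: t_0 = -9/5 here, and the lower running product (prefactor -9/5) is a rising factorial.
Term ratio: r(k) = (-2/9) * (k-10) (k-1/6) (k+3/2) / [(k-3/4) (k+1) (k+1)] ; factor over Q: parameters, x = (-2/9), and C = -9/5.


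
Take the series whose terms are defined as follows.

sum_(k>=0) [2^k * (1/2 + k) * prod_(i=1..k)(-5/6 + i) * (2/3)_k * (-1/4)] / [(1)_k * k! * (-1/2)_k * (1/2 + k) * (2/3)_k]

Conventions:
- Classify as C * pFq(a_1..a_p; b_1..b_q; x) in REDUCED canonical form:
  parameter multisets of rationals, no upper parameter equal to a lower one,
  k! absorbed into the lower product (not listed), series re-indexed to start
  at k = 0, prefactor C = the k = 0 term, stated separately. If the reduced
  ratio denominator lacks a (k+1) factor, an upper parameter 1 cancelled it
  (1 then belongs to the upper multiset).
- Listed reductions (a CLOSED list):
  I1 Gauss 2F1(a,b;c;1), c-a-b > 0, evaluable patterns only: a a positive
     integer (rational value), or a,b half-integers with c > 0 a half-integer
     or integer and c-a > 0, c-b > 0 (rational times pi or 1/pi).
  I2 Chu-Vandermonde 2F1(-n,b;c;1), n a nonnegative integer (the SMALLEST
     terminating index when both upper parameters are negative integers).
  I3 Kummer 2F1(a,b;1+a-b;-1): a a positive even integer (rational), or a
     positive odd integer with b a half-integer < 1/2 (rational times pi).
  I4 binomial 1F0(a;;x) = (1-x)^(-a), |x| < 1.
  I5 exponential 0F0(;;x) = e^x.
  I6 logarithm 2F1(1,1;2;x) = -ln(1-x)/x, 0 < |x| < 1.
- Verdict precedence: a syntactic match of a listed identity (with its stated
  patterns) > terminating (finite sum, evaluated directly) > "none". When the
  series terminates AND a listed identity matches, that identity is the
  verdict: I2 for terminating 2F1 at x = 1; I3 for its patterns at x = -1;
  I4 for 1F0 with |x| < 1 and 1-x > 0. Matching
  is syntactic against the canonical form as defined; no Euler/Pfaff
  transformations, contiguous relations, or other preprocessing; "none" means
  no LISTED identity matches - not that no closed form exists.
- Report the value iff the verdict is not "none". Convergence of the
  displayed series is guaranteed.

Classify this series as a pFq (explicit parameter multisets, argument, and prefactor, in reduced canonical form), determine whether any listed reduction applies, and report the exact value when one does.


At argument 2: a 1F2 with upper {1/6}, lower {-1/2, 1}, scaled by C = -1/4. Verdict: none here - no I1-I6 shape fits x = 2 with lower {-1/2, 1}.

Structural cue: with t_0 = -1/4, the running product (prefactor -1/4) telescopes to a rising factorial.
Adjacent-term ratio: r(k) = 2 * (k+1/6) / [(k-1/2) (k+1) (k+1)] - rational in k, leading ratio 2; with t_0 = -1/4, classification follows.
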